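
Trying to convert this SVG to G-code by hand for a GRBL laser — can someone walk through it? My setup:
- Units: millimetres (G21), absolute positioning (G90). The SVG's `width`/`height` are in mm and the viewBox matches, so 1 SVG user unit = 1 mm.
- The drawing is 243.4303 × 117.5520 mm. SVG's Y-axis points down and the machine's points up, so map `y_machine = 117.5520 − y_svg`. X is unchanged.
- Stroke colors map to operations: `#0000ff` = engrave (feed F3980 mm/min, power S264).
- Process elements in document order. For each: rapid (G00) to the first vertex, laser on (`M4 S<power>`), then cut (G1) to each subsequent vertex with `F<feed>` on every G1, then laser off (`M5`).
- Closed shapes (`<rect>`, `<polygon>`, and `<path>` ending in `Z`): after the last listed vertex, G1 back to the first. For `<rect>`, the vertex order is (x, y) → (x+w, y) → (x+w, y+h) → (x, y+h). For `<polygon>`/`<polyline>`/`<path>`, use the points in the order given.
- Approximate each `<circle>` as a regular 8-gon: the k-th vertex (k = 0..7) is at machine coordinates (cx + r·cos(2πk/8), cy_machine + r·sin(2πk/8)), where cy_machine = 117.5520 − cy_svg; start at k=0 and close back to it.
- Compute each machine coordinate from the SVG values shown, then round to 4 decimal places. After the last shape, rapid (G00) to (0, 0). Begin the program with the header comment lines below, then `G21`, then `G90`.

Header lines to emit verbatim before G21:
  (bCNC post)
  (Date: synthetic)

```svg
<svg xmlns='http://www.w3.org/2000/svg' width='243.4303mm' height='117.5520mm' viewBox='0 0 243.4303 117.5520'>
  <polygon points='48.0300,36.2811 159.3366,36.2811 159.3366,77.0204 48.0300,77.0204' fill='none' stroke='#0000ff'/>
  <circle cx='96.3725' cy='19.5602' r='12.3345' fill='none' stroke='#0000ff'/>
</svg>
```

(bCNC post)
(Date: synthetic)
G21
G90
G00 X48.0300 Y81.2709
M4 S264
G1 X159.3366 Y81.2709 F3980
G1 X159.3366 Y40.5316 F3980
G1 X48.0300 Y40.5316 F3980
G1 X48.0300 Y81.2709 F3980
M5
G00 X108.7070 Y97.9918
M4 S264
G1 X105.0943 Y106.7136 F3980
G1 X96.3725 Y110.3263 F3980
G1 X87.6507 Y106.7136 F3980
G1 X84.0380 Y97.9918 F3980
G1 X87.6507 Y89.2700 F3980
G1 X96.3725 Y85.6573 F3980
G1 X105.0943 Y89.2700 F3980
G1 X108.7070 Y97.9918 F3980
M5
G00 X0.0000 Y0.0000

Since the viewBox matches the mm dimensions, user units are millimetres directly. The only transform is the Y-flip y_m = 117.5520 − y_svg.

Shape 1 is a rectangle drawn with `<polygon>`. Its stroke #0000ff means engrave at S264, F3980. After flipping Y the toolpath is (48.0300,81.2709) → (159.3366,81.2709) → (159.3366,40.5316) → (48.0300,40.5316) → (48.0300,81.2709), returning to the start.

Shape 2 is a circle drawn with `<circle>`. Its stroke #0000ff means engrave at S264, F3980. After flipping Y the toolpath is (108.7070,97.9918) → (105.0943,106.7136) → (96.3725,110.3263) → (87.6507,106.7136) → (84.0380,97.9918) → (87.6507,89.2700) → (96.3725,85.6573) → (105.0943,89.2700) → (108.7070,97.9918), returning to the start.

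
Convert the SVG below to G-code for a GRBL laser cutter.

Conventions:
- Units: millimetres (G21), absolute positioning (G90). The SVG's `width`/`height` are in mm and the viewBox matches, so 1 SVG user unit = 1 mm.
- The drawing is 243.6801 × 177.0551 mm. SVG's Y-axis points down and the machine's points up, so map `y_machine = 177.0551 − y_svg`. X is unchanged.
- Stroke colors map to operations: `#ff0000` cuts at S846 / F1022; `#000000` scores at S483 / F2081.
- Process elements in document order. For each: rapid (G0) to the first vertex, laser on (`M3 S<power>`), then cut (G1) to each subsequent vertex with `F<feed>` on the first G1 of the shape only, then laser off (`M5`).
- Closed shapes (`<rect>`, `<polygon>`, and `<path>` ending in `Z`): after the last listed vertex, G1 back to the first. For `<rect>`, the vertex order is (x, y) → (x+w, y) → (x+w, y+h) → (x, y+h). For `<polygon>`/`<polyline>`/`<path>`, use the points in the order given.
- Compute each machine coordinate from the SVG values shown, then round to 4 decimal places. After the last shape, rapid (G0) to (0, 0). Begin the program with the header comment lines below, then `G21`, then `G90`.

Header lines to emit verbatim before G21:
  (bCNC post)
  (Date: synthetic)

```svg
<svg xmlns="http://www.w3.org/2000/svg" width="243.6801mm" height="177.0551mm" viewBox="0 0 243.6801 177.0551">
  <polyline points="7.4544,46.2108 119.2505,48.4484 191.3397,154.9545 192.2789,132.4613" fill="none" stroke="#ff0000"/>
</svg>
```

(bCNC post)
(Date: synthetic)
G21
G90
G0 X7.4544 Y130.8443
M3 S846
G1 X119.2505 Y128.6067 F1022
G1 X191.3397 Y22.1006
G1 X192.2789 Y44.5938
M5
G0 X0.0000 Y0.0000

viewBox `0 0 243.6801 177.0551` with mm width/height → 1 unit = 1 mm. Flip: y_m = 177.0551 − y_svg.

**Shape 1** — `<polyline>` open polyline, stroke `#ff0000` → cut (S846, F1022). Machine vertices: (7.4544,130.8443) → (119.2505,128.6067) → (191.3397,22.1006) → (192.2789,44.5938). Open path.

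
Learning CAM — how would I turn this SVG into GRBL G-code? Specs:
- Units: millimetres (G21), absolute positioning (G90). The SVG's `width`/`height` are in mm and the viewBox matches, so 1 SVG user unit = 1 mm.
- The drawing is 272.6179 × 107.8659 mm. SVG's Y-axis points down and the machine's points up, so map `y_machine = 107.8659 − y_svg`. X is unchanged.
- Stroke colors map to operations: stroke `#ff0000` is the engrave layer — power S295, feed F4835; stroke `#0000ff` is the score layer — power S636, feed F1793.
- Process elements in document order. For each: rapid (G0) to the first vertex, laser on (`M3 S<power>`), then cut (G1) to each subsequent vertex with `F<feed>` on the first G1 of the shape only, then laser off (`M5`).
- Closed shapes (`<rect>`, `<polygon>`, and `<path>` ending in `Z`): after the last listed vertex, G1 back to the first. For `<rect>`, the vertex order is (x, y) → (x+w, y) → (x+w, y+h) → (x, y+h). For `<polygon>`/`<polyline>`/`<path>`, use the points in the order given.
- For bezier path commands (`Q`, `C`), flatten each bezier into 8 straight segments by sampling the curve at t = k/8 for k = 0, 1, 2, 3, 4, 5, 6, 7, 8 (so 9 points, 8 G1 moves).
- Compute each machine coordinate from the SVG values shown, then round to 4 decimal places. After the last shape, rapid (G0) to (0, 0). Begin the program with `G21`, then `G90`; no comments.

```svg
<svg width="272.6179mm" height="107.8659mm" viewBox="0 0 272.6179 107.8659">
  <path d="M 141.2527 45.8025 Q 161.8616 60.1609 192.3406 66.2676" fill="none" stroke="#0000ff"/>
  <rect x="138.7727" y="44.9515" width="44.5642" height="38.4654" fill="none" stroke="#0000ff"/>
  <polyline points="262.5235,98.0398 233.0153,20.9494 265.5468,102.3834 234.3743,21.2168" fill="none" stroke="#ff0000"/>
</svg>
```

G21
G90
G0 X141.2527 Y62.0634
M3 S636
G1 X146.5591 Y58.6027 F1793
G1 X152.1740 Y55.3999
G1 X158.0974 Y52.4550
G1 X164.3291 Y49.7679
G1 X170.8693 Y47.3387
G1 X177.7180 Y45.1674
G1 X184.8751 Y43.2539
G1 X192.3406 Y41.5983
M5
G0 X138.7727 Y62.9144
M3 S636
G1 X183.3369 Y62.9144 F1793
G1 X183.3369 Y24.4490
G1 X138.7727 Y24.4490
G1 X138.7727 Y62.9144
M5
G0 X262.5235 Y9.8261
M3 S295
G1 X233.0153 Y86.9165 F4835
G1 X265.5468 Y5.4825
G1 X234.3743 Y86.6491
M5
G0 X0.0000 Y0.0000

Since the viewBox matches the mm dimensions, user units are millimetres directly. The only transform is the Y-flip y_m = 107.8659 − y_svg.

Shape 1 is a quadratic bezier drawn with `<path>`. Its stroke #0000ff means score at S636, F1793. After flipping Y the toolpath is (141.2527,62.0634) → (146.5591,58.6027) → (152.1740,55.3999) → (158.0974,52.4550) → (164.3291,49.7679) → (170.8693,47.3387) → (177.7180,45.1674) → (184.8751,43.2539) → (192.3406,41.5983).

Shape 2 is a rectangle drawn with `<rect>`. Its stroke #0000ff means score at S636, F1793. After flipping Y the toolpath is (138.7727,62.9144) → (183.3369,62.9144) → (183.3369,24.4490) → (138.7727,24.4490) → (138.7727,62.9144), returning to the start.

Shape 3 is a open polyline drawn with `<polyline>`. Its stroke #ff0000 means engrave at S295, F4835. After flipping Y the toolpath is (262.5235,9.8261) → (233.0153,86.9165) → (265.5468,5.4825) → (234.3743,86.6491).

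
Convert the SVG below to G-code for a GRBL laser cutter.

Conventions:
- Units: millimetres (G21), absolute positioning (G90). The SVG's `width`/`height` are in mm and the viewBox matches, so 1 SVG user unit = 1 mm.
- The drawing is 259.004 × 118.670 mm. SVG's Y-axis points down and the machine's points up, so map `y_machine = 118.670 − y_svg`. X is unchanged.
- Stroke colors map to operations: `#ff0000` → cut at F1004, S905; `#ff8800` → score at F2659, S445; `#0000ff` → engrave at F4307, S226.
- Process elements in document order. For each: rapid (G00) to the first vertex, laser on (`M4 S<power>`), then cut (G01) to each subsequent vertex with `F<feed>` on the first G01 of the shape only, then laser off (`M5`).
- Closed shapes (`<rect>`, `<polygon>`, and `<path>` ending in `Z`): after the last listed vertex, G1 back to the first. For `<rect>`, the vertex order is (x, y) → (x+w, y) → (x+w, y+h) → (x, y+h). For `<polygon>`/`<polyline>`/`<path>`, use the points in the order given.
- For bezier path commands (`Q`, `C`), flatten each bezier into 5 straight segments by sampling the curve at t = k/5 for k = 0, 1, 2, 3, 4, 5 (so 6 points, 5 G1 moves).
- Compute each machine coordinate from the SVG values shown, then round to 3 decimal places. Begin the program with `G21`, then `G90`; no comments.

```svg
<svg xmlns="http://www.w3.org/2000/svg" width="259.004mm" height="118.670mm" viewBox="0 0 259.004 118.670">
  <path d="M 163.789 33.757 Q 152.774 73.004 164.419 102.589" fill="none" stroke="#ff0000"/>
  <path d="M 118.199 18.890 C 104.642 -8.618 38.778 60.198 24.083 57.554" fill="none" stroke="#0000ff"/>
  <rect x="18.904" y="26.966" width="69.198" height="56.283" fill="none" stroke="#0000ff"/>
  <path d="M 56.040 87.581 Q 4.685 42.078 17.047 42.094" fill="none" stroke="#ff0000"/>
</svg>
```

G21
G90
G00 X163.789 Y84.913
M4 S905
G01 X160.289 Y69.601 F1004
G01 X158.603 Y55.061
G01 X158.729 Y41.295
G01 X160.667 Y28.301
G01 X164.419 Y16.081
M5
G00 X118.199 Y99.780
M4 S226
G01 X104.616 Y106.068 F4307
G01 X83.446 Y97.292
G01 X59.656 Y81.506
G01 X38.212 Y66.763
G01 X24.083 Y61.116
M5
G00 X18.904 Y91.704
M4 S226
G01 X88.102 Y91.704 F4307
G01 X88.102 Y35.421
G01 X18.904 Y35.421
G01 X18.904 Y91.704
M5
G00 X56.040 Y31.089
M4 S905
G01 X38.047 Y47.469 F1004
G01 X25.151 Y60.208
G01 X17.352 Y69.306
G01 X14.651 Y74.762
G01 X17.047 Y76.576
M5

viewBox `0 0 259.004 118.670` with mm width/height → 1 unit = 1 mm. Flip: y_m = 118.670 − y_svg.

**Shape 1** — `<path>` quadratic bezier, stroke `#ff0000` → cut (S905, F1004). Control points (SVG): P0=(163.789,33.757), P1=(152.774,73.004), P2=(164.419,102.589); sampled at t=k/5. Machine vertices: (163.789,84.913) → (160.289,69.601) → (158.603,55.061) → (158.729,41.295) → (160.667,28.301) → (164.419,16.081). Open path.

**Shape 2** — `<path>` cubic bezier, stroke `#0000ff` → engrave (S226, F4307). Control points (SVG): P0=(118.199,18.890), P1=(104.642,-8.618), P2=(38.778,60.198), P3=(24.083,57.554); sampled at t=k/5. Machine vertices: (118.199,99.780) → (104.616,106.068) → (83.446,97.292) → (59.656,81.506) → (38.212,66.763) → (24.083,61.116). Open path.

**Shape 3** — `<rect>` rectangle, stroke `#0000ff` → engrave (S226, F4307). Machine vertices: (18.904,91.704) → (88.102,91.704) → (88.102,35.421) → (18.904,35.421) → (18.904,91.704). Closed: final G1 returns to the first vertex.

**Shape 4** — `<path>` quadratic bezier, stroke `#ff0000` → cut (S905, F1004). Control points (SVG): P0=(56.040,87.581), P1=(4.685,42.078), P2=(17.047,42.094); sampled at t=k/5. Machine vertices: (56.040,31.089) → (38.047,47.469) → (25.151,60.208) → (17.352,69.306) → (14.651,74.762) → (17.047,76.576). Open path.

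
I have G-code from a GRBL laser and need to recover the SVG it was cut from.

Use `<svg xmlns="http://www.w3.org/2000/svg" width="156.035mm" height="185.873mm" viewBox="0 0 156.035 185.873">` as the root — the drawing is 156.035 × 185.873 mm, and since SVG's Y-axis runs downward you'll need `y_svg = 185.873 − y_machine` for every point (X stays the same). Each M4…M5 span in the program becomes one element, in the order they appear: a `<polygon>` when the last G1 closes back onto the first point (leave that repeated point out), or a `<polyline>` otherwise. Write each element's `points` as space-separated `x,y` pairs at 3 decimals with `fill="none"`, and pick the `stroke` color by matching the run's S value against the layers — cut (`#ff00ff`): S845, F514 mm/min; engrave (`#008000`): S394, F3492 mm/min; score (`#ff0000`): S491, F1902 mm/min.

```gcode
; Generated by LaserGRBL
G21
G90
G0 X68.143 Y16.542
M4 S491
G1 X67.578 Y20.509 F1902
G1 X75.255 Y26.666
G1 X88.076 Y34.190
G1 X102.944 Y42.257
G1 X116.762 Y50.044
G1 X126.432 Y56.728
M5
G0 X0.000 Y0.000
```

<svg xmlns="http://www.w3.org/2000/svg" width="156.035mm" height="185.873mm" viewBox="0 0 156.035 185.873">
  <polyline points="68.143,169.331 67.578,165.364 75.255,159.207 88.076,151.683 102.944,143.616 116.762,135.829 126.432,129.145" fill="none" stroke="#ff0000"/>
</svg>

Each laser-on run becomes one SVG element. Flip Y back into SVG space with y_svg = 185.873 − y_machine. Every run uses S491, so all elements get stroke `#ff0000` (score).

Run 1: The run is open, so emit a `<polyline>` with points (Y-flipped): 68.143,169.331 67.578,165.364 75.255,159.207 88.076,151.683 102.944,143.616 116.762,135.829 126.432,129.145.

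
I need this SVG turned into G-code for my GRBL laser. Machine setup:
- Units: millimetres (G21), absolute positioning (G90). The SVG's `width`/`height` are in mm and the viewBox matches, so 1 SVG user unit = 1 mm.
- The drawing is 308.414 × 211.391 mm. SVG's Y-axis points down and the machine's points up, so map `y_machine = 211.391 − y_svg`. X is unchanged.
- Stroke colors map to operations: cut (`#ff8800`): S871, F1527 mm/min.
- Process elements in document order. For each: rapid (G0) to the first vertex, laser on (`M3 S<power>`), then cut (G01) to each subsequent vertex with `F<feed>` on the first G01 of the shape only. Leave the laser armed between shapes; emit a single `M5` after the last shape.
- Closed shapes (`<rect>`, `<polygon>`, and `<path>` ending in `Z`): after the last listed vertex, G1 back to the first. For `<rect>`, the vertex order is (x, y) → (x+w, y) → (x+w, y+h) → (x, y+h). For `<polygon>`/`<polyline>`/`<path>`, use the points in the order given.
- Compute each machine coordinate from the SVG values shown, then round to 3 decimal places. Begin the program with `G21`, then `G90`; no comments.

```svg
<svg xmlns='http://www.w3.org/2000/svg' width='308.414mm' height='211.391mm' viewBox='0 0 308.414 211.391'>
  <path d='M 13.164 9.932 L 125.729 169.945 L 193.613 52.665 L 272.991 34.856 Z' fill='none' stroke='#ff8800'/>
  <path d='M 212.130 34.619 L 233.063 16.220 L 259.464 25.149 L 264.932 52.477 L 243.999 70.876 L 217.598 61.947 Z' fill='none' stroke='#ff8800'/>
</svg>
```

Since the viewBox matches the mm dimensions, user units are millimetres directly. The only transform is the Y-flip y_m = 211.391 − y_svg.

Shape 1 is a closed polygon drawn with `<path>`. Its stroke #ff8800 means cut at S871, F1527. After flipping Y the toolpath is (13.164,201.459) → (125.729,41.446) → (193.613,158.726) → (272.991,176.535) → (13.164,201.459), returning to the start.

Shape 2 is a regular polygon drawn with `<path>`. Its stroke #ff8800 means cut at S871, F1527. After flipping Y the toolpath is (212.130,176.772) → (233.063,195.171) → (259.464,186.242) → (264.932,158.914) → (243.999,140.515) → (217.598,149.444) → (212.130,176.772), returning to the start.

G21
G90
G0 X13.164 Y201.459
M3 S871
G01 X125.729 Y41.446 F1527
G01 X193.613 Y158.726
G01 X272.991 Y176.535
G01 X13.164 Y201.459
G0 X212.130 Y176.772
M3 S871
G01 X233.063 Y195.171 F1527
G01 X259.464 Y186.242
G01 X264.932 Y158.914
G01 X243.999 Y140.515
G01 X217.598 Y149.444
G01 X212.130 Y176.772
M5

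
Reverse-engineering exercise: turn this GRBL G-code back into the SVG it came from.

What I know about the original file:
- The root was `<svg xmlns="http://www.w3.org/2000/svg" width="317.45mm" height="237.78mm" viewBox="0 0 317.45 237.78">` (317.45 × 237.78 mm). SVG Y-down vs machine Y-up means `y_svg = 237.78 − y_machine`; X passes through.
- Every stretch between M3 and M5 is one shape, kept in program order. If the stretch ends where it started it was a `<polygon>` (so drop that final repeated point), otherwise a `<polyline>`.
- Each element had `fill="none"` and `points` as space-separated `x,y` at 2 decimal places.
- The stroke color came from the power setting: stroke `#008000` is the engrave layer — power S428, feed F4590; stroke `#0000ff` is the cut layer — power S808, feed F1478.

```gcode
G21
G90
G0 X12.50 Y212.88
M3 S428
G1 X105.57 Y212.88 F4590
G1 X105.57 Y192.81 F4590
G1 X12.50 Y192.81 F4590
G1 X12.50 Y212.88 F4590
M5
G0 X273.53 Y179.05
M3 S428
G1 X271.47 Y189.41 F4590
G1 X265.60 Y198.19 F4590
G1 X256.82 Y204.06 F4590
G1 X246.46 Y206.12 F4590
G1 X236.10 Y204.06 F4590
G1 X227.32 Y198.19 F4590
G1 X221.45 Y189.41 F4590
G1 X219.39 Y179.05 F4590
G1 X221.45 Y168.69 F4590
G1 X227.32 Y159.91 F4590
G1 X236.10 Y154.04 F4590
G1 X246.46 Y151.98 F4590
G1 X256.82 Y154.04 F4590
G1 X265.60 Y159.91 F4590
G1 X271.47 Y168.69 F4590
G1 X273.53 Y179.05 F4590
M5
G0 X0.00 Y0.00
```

<svg xmlns="http://www.w3.org/2000/svg" width="317.45mm" height="237.78mm" viewBox="0 0 317.45 237.78">
  <polygon points="12.50,24.90 105.57,24.90 105.57,44.97 12.50,44.97" fill="none" stroke="#008000"/>
  <polygon points="273.53,58.73 271.47,48.37 265.60,39.59 256.82,33.72 246.46,31.66 236.10,33.72 227.32,39.59 221.45,48.37 219.39,58.73 221.45,69.09 227.32,77.87 236.10,83.74 246.46,85.80 256.82,83.74 265.60,77.87 271.47,69.09" fill="none" stroke="#008000"/>
</svg>

Machine Y-up, SVG Y-down with viewBox height 237.78, so y_svg = 237.78 − y_machine; X carries over. Every run uses S428, so all elements get stroke `#008000` (engrave).

Run 1: The run returns to its start, so emit a `<polygon>` with points (Y-flipped): 12.50,24.90 105.57,24.90 105.57,44.97 12.50,44.97.

Run 2: The run returns to its start, so emit a `<polygon>` with points (Y-flipped): 273.53,58.73 271.47,48.37 265.60,39.59 256.82,33.72 246.46,31.66 236.10,33.72 227.32,39.59 221.45,48.37 219.39,58.73 221.45,69.09 227.32,77.87 236.10,83.74 246.46,85.80 256.82,83.74 265.60,77.87 271.47,69.09.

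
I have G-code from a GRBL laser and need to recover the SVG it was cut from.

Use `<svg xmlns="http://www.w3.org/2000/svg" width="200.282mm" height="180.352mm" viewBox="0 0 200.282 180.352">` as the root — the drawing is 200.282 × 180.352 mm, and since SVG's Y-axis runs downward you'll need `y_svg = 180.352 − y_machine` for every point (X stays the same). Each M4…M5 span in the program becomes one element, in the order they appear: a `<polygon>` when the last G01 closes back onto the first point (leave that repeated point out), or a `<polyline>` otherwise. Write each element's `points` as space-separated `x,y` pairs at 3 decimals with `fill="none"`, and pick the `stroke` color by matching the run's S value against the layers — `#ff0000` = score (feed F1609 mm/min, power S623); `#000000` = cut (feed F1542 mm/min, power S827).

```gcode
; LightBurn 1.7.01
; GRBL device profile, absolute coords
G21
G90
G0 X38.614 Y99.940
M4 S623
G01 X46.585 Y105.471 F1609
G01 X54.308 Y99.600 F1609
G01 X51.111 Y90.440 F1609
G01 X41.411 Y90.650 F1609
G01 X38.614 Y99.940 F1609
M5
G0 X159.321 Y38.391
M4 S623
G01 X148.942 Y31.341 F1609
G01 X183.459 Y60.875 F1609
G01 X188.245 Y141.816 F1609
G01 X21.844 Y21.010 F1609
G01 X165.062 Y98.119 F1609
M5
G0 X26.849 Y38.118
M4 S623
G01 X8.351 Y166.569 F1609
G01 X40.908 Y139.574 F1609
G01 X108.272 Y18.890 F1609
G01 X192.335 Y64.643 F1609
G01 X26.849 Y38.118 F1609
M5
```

y_svg = 180.352 − y_m. Every run uses S623, so all elements get stroke `#ff0000` (score).

[1] closed run; points: 38.614,80.412 46.585,74.881 54.308,80.752 51.111,89.912 41.411,89.702

[2] open run; points: 159.321,141.961 148.942,149.011 183.459,119.477 188.245,38.536 21.844,159.342 165.062,82.233

[3] closed run; points: 26.849,142.234 8.351,13.783 40.908,40.778 108.272,161.462 192.335,115.709

<svg xmlns="http://www.w3.org/2000/svg" width="200.282mm" height="180.352mm" viewBox="0 0 200.282 180.352">
  <polygon points="38.614,80.412 46.585,74.881 54.308,80.752 51.111,89.912 41.411,89.702" fill="none" stroke="#ff0000"/>
  <polyline points="159.321,141.961 148.942,149.011 183.459,119.477 188.245,38.536 21.844,159.342 165.062,82.233" fill="none" stroke="#ff0000"/>
  <polygon points="26.849,142.234 8.351,13.783 40.908,40.778 108.272,161.462 192.335,115.709" fill="none" stroke="#ff0000"/>
</svg>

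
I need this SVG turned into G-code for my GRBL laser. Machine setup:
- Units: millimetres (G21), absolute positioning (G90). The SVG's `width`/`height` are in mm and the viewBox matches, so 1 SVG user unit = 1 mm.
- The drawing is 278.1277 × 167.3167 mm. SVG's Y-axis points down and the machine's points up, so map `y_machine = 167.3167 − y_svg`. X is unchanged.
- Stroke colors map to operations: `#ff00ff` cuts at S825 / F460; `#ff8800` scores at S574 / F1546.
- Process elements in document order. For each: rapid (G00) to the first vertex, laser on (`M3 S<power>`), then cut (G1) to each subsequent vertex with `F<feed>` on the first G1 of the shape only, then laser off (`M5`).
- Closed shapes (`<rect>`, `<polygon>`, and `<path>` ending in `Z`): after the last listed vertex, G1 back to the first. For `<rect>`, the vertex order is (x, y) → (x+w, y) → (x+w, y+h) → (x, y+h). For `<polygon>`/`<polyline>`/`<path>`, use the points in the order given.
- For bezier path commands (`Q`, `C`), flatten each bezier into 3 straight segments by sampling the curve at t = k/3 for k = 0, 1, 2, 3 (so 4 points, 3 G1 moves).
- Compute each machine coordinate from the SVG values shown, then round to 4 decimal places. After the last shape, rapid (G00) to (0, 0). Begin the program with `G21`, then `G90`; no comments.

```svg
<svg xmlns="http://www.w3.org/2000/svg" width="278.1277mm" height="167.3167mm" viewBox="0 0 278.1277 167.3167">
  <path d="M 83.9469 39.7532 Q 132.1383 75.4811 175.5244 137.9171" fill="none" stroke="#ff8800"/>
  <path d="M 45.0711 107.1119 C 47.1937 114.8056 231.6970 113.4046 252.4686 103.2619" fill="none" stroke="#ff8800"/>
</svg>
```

viewBox `0 0 278.1277 167.3167` with mm width/height → 1 unit = 1 mm. Flip: y_m = 167.3167 − y_svg.

**Shape 1** — `<path>` quadratic bezier, stroke `#ff8800` → score (S574, F1546). Control points (SVG): P0=(83.9469,39.7532), P1=(132.1383,75.4811), P2=(175.5244,137.9171); sampled at t=k/3. Machine vertices: (83.9469,127.5635) → (115.5406,100.7773) → (146.0664,68.0560) → (175.5244,29.3996). Open path.

**Shape 2** — `<path>` cubic bezier, stroke `#ff8800` → score (S574, F1546). Control points (SVG): P0=(45.0711,107.1119), P1=(47.1937,114.8056), P2=(231.6970,113.4046), P3=(252.4686,103.2619); sampled at t=k/3. Machine vertices: (45.0711,60.2048) → (95.1683,55.5296) → (189.9387,56.8391) → (252.4686,64.0548). Open path.

G21
G90
G00 X83.9469 Y127.5635
M3 S574
G1 X115.5406 Y100.7773 F1546
G1 X146.0664 Y68.0560
G1 X175.5244 Y29.3996
M5
G00 X45.0711 Y60.2048
M3 S574
G1 X95.1683 Y55.5296 F1546
G1 X189.9387 Y56.8391
G1 X252.4686 Y64.0548
M5
G00 X0.0000 Y0.0000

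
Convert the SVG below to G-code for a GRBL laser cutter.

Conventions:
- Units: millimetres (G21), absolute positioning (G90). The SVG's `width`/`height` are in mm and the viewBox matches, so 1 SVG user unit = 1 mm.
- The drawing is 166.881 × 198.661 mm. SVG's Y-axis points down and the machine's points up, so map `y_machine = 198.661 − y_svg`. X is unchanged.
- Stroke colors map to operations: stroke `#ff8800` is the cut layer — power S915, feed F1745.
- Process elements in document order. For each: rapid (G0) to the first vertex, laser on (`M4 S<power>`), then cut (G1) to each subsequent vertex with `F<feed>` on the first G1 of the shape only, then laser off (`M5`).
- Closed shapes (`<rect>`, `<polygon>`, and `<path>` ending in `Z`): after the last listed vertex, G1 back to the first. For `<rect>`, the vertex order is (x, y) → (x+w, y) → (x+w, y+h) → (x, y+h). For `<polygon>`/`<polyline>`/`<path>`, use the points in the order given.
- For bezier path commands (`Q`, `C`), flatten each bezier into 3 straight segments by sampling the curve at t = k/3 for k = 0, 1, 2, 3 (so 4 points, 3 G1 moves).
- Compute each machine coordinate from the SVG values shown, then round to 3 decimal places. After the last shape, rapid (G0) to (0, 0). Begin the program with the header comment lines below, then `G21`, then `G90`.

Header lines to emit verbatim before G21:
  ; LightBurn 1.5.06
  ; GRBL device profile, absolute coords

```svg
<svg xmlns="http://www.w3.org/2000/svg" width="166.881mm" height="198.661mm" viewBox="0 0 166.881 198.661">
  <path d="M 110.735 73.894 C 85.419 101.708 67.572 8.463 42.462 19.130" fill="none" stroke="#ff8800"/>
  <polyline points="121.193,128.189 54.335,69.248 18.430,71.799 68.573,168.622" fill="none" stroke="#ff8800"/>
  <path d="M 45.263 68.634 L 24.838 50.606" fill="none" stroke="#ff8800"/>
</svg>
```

; LightBurn 1.5.06
; GRBL device profile, absolute coords
G21
G90
G0 X110.735 Y124.767
M4 S915
G1 X87.363 Y128.974 F1745
G1 X65.697 Y163.893
G1 X42.462 Y179.531
M5
G0 X121.193 Y70.472
M4 S915
G1 X54.335 Y129.413 F1745
G1 X18.430 Y126.862
G1 X68.573 Y30.039
M5
G0 X45.263 Y130.027
M4 S915
G1 X24.838 Y148.055 F1745
M5
G0 X0.000 Y0.000

1 u = 1 mm; y_m = 198.661 − y.

[1] `<path>` cubic bezier, #ff8800→cut S915 F1745: (110.735,124.767) → (87.363,128.974) → (65.697,163.893) → (42.462,179.531)

[2] `<polyline>` open polyline, #ff8800→cut S915 F1745: (121.193,70.472) → (54.335,129.413) → (18.430,126.862) → (68.573,30.039)

[3] `<path>` line segment, #ff8800→cut S915 F1745: (45.263,130.027) → (24.838,148.055)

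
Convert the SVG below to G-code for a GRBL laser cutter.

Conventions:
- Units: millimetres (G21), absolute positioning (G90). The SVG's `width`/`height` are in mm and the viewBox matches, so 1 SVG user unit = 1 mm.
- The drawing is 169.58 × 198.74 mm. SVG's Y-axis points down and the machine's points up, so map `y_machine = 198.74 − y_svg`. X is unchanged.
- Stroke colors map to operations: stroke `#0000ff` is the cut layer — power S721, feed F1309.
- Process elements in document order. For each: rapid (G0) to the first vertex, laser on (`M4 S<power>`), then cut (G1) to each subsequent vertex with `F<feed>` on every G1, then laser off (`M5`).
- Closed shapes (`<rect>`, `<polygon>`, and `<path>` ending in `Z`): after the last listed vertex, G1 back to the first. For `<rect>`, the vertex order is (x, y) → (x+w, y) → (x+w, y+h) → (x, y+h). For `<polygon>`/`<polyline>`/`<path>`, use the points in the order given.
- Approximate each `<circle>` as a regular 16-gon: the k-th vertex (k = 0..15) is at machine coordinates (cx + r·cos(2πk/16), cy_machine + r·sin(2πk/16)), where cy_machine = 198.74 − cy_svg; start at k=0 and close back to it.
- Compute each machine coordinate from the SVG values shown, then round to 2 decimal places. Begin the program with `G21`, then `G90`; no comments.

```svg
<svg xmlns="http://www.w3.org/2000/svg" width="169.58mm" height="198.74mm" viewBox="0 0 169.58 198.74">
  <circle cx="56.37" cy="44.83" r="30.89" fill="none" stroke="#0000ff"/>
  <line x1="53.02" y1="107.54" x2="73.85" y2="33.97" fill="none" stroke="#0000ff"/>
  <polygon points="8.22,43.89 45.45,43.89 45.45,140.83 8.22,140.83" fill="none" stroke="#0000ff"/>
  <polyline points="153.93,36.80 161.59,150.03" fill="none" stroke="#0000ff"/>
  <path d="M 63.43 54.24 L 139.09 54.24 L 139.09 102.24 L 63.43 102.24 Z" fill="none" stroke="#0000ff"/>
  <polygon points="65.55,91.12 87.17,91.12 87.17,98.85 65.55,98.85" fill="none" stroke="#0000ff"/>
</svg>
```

G21
G90
G0 X87.26 Y153.91
M4 S721
G1 X84.91 Y165.73 F1309
G1 X78.21 Y175.75 F1309
G1 X68.19 Y182.45 F1309
G1 X56.37 Y184.80 F1309
G1 X44.55 Y182.45 F1309
G1 X34.53 Y175.75 F1309
G1 X27.83 Y165.73 F1309
G1 X25.48 Y153.91 F1309
G1 X27.83 Y142.09 F1309
G1 X34.53 Y132.07 F1309
G1 X44.55 Y125.37 F1309
G1 X56.37 Y123.02 F1309
G1 X68.19 Y125.37 F1309
G1 X78.21 Y132.07 F1309
G1 X84.91 Y142.09 F1309
G1 X87.26 Y153.91 F1309
M5
G0 X53.02 Y91.20
M4 S721
G1 X73.85 Y164.77 F1309
M5
G0 X8.22 Y154.85
M4 S721
G1 X45.45 Y154.85 F1309
G1 X45.45 Y57.91 F1309
G1 X8.22 Y57.91 F1309
G1 X8.22 Y154.85 F1309
M5
G0 X153.93 Y161.94
M4 S721
G1 X161.59 Y48.71 F1309
M5
G0 X63.43 Y144.50
M4 S721
G1 X139.09 Y144.50 F1309
G1 X139.09 Y96.50 F1309
G1 X63.43 Y96.50 F1309
G1 X63.43 Y144.50 F1309
M5
G0 X65.55 Y107.62
M4 S721
G1 X87.17 Y107.62 F1309
G1 X87.17 Y99.89 F1309
G1 X65.55 Y99.89 F1309
G1 X65.55 Y107.62 F1309
M5

Since the viewBox matches the mm dimensions, user units are millimetres directly. The only transform is the Y-flip y_m = 198.74 − y_svg.

Shape 1 is a circle drawn with `<circle>`. Its stroke #0000ff means cut at S721, F1309. After flipping Y the toolpath is (87.26,153.91) → (84.91,165.73) → (78.21,175.75) → (68.19,182.45) → (56.37,184.80) → (44.55,182.45) → (34.53,175.75) → (27.83,165.73) → (25.48,153.91) → (27.83,142.09) → (34.53,132.07) → (44.55,125.37) → (56.37,123.02) → (68.19,125.37) → (78.21,132.07) → (84.91,142.09) → (87.26,153.91), returning to the start.

Shape 2 is a line segment drawn with `<line>`. Its stroke #0000ff means cut at S721, F1309. After flipping Y the toolpath is (53.02,91.20) → (73.85,164.77).

Shape 3 is a rectangle drawn with `<polygon>`. Its stroke #0000ff means cut at S721, F1309. After flipping Y the toolpath is (8.22,154.85) → (45.45,154.85) → (45.45,57.91) → (8.22,57.91) → (8.22,154.85), returning to the start.

Shape 4 is a line segment drawn with `<polyline>`. Its stroke #0000ff means cut at S721, F1309. After flipping Y the toolpath is (153.93,161.94) → (161.59,48.71).

Shape 5 is a rectangle drawn with `<path>`. Its stroke #0000ff means cut at S721, F1309. After flipping Y the toolpath is (63.43,144.50) → (139.09,144.50) → (139.09,96.50) → (63.43,96.50) → (63.43,144.50), returning to the start.

Shape 6 is a rectangle drawn with `<polygon>`. Its stroke #0000ff means cut at S721, F1309. After flipping Y the toolpath is (65.55,107.62) → (87.17,107.62) → (87.17,99.89) → (65.55,99.89) → (65.55,107.62), returning to the start.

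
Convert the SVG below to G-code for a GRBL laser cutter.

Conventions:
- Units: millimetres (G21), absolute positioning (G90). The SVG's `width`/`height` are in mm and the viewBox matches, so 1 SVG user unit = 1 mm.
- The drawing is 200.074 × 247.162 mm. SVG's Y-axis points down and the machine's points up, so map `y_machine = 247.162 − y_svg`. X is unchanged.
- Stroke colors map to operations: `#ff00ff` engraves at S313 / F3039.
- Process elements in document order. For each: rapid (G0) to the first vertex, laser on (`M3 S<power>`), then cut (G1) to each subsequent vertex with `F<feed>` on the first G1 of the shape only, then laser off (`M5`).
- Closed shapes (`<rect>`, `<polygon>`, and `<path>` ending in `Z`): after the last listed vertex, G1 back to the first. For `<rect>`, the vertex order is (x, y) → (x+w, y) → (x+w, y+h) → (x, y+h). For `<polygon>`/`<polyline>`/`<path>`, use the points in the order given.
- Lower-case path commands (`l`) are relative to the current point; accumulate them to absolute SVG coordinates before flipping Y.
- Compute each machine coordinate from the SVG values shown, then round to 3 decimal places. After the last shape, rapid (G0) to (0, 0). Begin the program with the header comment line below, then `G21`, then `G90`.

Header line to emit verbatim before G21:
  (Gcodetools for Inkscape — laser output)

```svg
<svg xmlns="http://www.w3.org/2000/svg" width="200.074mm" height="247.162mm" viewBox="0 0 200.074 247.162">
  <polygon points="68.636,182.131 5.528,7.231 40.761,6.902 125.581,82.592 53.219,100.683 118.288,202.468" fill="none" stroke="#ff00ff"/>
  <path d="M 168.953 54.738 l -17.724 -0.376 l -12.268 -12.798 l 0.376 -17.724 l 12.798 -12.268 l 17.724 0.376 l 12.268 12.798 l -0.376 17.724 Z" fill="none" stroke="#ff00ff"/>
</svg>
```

(Gcodetools for Inkscape — laser output)
G21
G90
G0 X68.636 Y65.031
M3 S313
G1 X5.528 Y239.931 F3039
G1 X40.761 Y240.260
G1 X125.581 Y164.570
G1 X53.219 Y146.479
G1 X118.288 Y44.694
G1 X68.636 Y65.031
M5
G0 X168.953 Y192.424
M3 S313
G1 X151.229 Y192.800 F3039
G1 X138.961 Y205.598
G1 X139.337 Y223.322
G1 X152.135 Y235.590
G1 X169.859 Y235.214
G1 X182.127 Y222.416
G1 X181.751 Y204.692
G1 X168.953 Y192.424
M5
G0 X0.000 Y0.000

viewBox `0 0 200.074 247.162` with mm width/height → 1 unit = 1 mm. Flip: y_m = 247.162 − y_svg.

**Shape 1** — `<polygon>` closed polygon, stroke `#ff00ff` → engrave (S313, F3039). Machine vertices: (68.636,65.031) → (5.528,239.931) → (40.761,240.260) → (125.581,164.570) → (53.219,146.479) → (118.288,44.694) → (68.636,65.031). Closed: final G1 returns to the first vertex.

**Shape 2** — `<path>` regular polygon, stroke `#ff00ff` → engrave (S313, F3039). Machine vertices: (168.953,192.424) → (151.229,192.800) → (138.961,205.598) → (139.337,223.322) → (152.135,235.590) → (169.859,235.214) → (182.127,222.416) → (181.751,204.692) → (168.953,192.424). Closed: final G1 returns to the first vertex.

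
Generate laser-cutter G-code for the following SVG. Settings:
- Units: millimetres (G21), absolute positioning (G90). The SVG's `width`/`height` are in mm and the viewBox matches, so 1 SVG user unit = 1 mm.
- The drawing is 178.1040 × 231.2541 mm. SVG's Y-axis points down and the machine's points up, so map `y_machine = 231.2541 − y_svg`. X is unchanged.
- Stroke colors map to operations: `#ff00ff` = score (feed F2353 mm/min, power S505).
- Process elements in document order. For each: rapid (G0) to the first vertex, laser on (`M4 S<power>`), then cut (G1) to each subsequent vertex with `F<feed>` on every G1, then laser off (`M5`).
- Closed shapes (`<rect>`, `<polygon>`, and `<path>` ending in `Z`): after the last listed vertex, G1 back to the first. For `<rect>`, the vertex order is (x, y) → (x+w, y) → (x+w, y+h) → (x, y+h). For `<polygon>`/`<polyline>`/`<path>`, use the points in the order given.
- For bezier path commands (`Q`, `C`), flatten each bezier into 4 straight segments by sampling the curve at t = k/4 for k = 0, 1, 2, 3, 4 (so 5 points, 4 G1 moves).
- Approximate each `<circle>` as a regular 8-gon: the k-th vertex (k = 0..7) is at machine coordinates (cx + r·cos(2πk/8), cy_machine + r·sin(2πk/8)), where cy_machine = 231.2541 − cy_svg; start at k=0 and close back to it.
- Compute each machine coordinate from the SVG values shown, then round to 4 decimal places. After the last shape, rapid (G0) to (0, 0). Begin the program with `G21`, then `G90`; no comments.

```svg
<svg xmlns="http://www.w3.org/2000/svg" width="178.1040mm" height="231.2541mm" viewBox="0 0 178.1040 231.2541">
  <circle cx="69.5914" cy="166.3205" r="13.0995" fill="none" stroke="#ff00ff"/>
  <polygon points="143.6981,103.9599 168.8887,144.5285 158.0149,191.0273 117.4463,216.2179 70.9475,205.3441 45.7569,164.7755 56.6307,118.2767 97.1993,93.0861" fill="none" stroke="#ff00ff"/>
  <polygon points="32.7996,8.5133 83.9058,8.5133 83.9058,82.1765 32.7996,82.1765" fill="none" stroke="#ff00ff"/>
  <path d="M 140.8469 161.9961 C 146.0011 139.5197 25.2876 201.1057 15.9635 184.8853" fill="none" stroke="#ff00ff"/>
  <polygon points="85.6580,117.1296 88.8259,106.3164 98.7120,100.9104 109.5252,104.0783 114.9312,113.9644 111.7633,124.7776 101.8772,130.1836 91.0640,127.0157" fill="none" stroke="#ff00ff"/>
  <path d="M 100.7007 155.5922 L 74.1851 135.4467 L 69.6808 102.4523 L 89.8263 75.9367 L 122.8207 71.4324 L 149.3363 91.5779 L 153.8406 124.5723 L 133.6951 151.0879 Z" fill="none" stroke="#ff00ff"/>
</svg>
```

viewBox `0 0 178.1040 231.2541` with mm width/height → 1 unit = 1 mm. Flip: y_m = 231.2541 − y_svg.

**Shape 1** — `<circle>` circle, stroke `#ff00ff` → score (S505, F2353). Machine vertices: (82.6909,64.9336) → (78.8541,74.1963) → (69.5914,78.0331) → (60.3287,74.1963) → (56.4919,64.9336) → (60.3287,55.6709) → (69.5914,51.8341) → (78.8541,55.6709) → (82.6909,64.9336). Closed: final G1 returns to the first vertex.

**Shape 2** — `<polygon>` regular polygon, stroke `#ff00ff` → score (S505, F2353). Machine vertices: (143.6981,127.2942) → (168.8887,86.7256) → (158.0149,40.2268) → (117.4463,15.0362) → (70.9475,25.9100) → (45.7569,66.4786) → (56.6307,112.9774) → (97.1993,138.1680) → (143.6981,127.2942). Closed: final G1 returns to the first vertex.

**Shape 3** — `<polygon>` rectangle, stroke `#ff00ff` → score (S505, F2353). Machine vertices: (32.7996,222.7408) → (83.9058,222.7408) → (83.9058,149.0776) → (32.7996,149.0776) → (32.7996,222.7408). Closed: final G1 returns to the first vertex.

**Shape 4** — `<path>` cubic bezier, stroke `#ff00ff` → score (S505, F2353). Control points (SVG): P0=(140.8469,161.9961), P1=(146.0011,139.5197), P2=(25.2876,201.1057), P3=(15.9635,184.8853); sampled at t=k/4. Machine vertices: (140.8469,69.2580) → (124.8195,72.8828) → (83.8346,60.1594) → (40.1349,46.2630) → (15.9635,46.3688). Open path.

**Shape 5** — `<polygon>` regular polygon, stroke `#ff00ff` → score (S505, F2353). Machine vertices: (85.6580,114.1245) → (88.8259,124.9377) → (98.7120,130.3437) → (109.5252,127.1758) → (114.9312,117.2897) → (111.7633,106.4765) → (101.8772,101.0705) → (91.0640,104.2384) → (85.6580,114.1245). Closed: final G1 returns to the first vertex.

**Shape 6** — `<path>` regular polygon, stroke `#ff00ff` → score (S505, F2353). Machine vertices: (100.7007,75.6619) → (74.1851,95.8074) → (69.6808,128.8018) → (89.8263,155.3174) → (122.8207,159.8217) → (149.3363,139.6762) → (153.8406,106.6818) → (133.6951,80.1662) → (100.7007,75.6619). Closed: final G1 returns to the first vertex.

G21
G90
G0 X82.6909 Y64.9336
M4 S505
G1 X78.8541 Y74.1963 F2353
G1 X69.5914 Y78.0331 F2353
G1 X60.3287 Y74.1963 F2353
G1 X56.4919 Y64.9336 F2353
G1 X60.3287 Y55.6709 F2353
G1 X69.5914 Y51.8341 F2353
G1 X78.8541 Y55.6709 F2353
G1 X82.6909 Y64.9336 F2353
M5
G0 X143.6981 Y127.2942
M4 S505
G1 X168.8887 Y86.7256 F2353
G1 X158.0149 Y40.2268 F2353
G1 X117.4463 Y15.0362 F2353
G1 X70.9475 Y25.9100 F2353
G1 X45.7569 Y66.4786 F2353
G1 X56.6307 Y112.9774 F2353
G1 X97.1993 Y138.1680 F2353
G1 X143.6981 Y127.2942 F2353
M5
G0 X32.7996 Y222.7408
M4 S505
G1 X83.9058 Y222.7408 F2353
G1 X83.9058 Y149.0776 F2353
G1 X32.7996 Y149.0776 F2353
G1 X32.7996 Y222.7408 F2353
M5
G0 X140.8469 Y69.2580
M4 S505
G1 X124.8195 Y72.8828 F2353
G1 X83.8346 Y60.1594 F2353
G1 X40.1349 Y46.2630 F2353
G1 X15.9635 Y46.3688 F2353
M5
G0 X85.6580 Y114.1245
M4 S505
G1 X88.8259 Y124.9377 F2353
G1 X98.7120 Y130.3437 F2353
G1 X109.5252 Y127.1758 F2353
G1 X114.9312 Y117.2897 F2353
G1 X111.7633 Y106.4765 F2353
G1 X101.8772 Y101.0705 F2353
G1 X91.0640 Y104.2384 F2353
G1 X85.6580 Y114.1245 F2353
M5
G0 X100.7007 Y75.6619
M4 S505
G1 X74.1851 Y95.8074 F2353
G1 X69.6808 Y128.8018 F2353
G1 X89.8263 Y155.3174 F2353
G1 X122.8207 Y159.8217 F2353
G1 X149.3363 Y139.6762 F2353
G1 X153.8406 Y106.6818 F2353
G1 X133.6951 Y80.1662 F2353
G1 X100.7007 Y75.6619 F2353
M5
G0 X0.0000 Y0.0000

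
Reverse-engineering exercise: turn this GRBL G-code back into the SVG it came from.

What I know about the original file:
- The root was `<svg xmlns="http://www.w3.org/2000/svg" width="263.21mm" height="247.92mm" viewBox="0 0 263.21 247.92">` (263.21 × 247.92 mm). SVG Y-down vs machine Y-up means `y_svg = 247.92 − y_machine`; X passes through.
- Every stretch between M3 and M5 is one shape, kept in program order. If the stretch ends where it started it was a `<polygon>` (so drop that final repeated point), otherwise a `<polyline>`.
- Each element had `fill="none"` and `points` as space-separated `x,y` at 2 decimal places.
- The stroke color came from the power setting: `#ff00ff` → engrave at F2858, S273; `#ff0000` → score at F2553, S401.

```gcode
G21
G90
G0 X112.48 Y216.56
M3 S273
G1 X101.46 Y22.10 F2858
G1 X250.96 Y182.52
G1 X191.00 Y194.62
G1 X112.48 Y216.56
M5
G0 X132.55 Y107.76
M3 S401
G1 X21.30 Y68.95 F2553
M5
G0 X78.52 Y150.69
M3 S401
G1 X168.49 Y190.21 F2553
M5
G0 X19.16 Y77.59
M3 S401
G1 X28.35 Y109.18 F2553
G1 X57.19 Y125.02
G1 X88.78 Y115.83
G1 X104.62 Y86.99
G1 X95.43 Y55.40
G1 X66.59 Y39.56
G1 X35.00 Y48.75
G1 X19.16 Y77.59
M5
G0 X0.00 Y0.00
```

Machine Y-up, SVG Y-down with viewBox height 247.92, so y_svg = 247.92 − y_machine; X carries over.

Run 1: S273 ⇒ engrave layer `#ff00ff`. The run returns to its start, so emit a `<polygon>` with points (Y-flipped): 112.48,31.36 101.46,225.82 250.96,65.40 191.00,53.30.

Run 2: the run's S401 means `#ff0000` (score). The run is open, so emit a `<polyline>` with points (Y-flipped): 132.55,140.16 21.30,178.97.

Run 3: S401 ⇒ score layer `#ff0000`. The run is open, so emit a `<polyline>` with points (Y-flipped): 78.52,97.23 168.49,57.71.

Run 4: S401 ⇒ score layer `#ff0000`. The run returns to its start, so emit a `<polygon>` with points (Y-flipped): 19.16,170.33 28.35,138.74 57.19,122.90 88.78,132.09 104.62,160.93 95.43,192.52 66.59,208.36 35.00,199.17.

<svg xmlns="http://www.w3.org/2000/svg" width="263.21mm" height="247.92mm" viewBox="0 0 263.21 247.92">
  <polygon points="112.48,31.36 101.46,225.82 250.96,65.40 191.00,53.30" fill="none" stroke="#ff00ff"/>
  <polyline points="132.55,140.16 21.30,178.97" fill="none" stroke="#ff0000"/>
  <polyline points="78.52,97.23 168.49,57.71" fill="none" stroke="#ff0000"/>
  <polygon points="19.16,170.33 28.35,138.74 57.19,122.90 88.78,132.09 104.62,160.93 95.43,192.52 66.59,208.36 35.00,199.17" fill="none" stroke="#ff0000"/>
</svg>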